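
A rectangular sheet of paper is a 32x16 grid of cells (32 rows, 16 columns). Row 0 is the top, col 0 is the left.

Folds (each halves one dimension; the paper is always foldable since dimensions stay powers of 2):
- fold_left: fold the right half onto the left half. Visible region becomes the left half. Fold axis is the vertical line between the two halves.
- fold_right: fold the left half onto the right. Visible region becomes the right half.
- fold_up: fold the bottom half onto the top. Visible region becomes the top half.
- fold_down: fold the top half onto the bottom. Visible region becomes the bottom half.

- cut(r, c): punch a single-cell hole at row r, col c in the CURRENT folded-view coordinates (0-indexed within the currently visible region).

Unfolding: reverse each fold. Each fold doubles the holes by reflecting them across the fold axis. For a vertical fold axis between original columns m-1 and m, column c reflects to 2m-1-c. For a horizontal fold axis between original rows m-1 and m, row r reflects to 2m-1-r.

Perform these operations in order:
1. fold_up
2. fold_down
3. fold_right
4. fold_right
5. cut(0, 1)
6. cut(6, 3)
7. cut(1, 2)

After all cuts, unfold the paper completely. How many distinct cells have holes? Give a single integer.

Answer: 48

Derivation:
Op 1 fold_up: fold axis h@16; visible region now rows[0,16) x cols[0,16) = 16x16
Op 2 fold_down: fold axis h@8; visible region now rows[8,16) x cols[0,16) = 8x16
Op 3 fold_right: fold axis v@8; visible region now rows[8,16) x cols[8,16) = 8x8
Op 4 fold_right: fold axis v@12; visible region now rows[8,16) x cols[12,16) = 8x4
Op 5 cut(0, 1): punch at orig (8,13); cuts so far [(8, 13)]; region rows[8,16) x cols[12,16) = 8x4
Op 6 cut(6, 3): punch at orig (14,15); cuts so far [(8, 13), (14, 15)]; region rows[8,16) x cols[12,16) = 8x4
Op 7 cut(1, 2): punch at orig (9,14); cuts so far [(8, 13), (9, 14), (14, 15)]; region rows[8,16) x cols[12,16) = 8x4
Unfold 1 (reflect across v@12): 6 holes -> [(8, 10), (8, 13), (9, 9), (9, 14), (14, 8), (14, 15)]
Unfold 2 (reflect across v@8): 12 holes -> [(8, 2), (8, 5), (8, 10), (8, 13), (9, 1), (9, 6), (9, 9), (9, 14), (14, 0), (14, 7), (14, 8), (14, 15)]
Unfold 3 (reflect across h@8): 24 holes -> [(1, 0), (1, 7), (1, 8), (1, 15), (6, 1), (6, 6), (6, 9), (6, 14), (7, 2), (7, 5), (7, 10), (7, 13), (8, 2), (8, 5), (8, 10), (8, 13), (9, 1), (9, 6), (9, 9), (9, 14), (14, 0), (14, 7), (14, 8), (14, 15)]
Unfold 4 (reflect across h@16): 48 holes -> [(1, 0), (1, 7), (1, 8), (1, 15), (6, 1), (6, 6), (6, 9), (6, 14), (7, 2), (7, 5), (7, 10), (7, 13), (8, 2), (8, 5), (8, 10), (8, 13), (9, 1), (9, 6), (9, 9), (9, 14), (14, 0), (14, 7), (14, 8), (14, 15), (17, 0), (17, 7), (17, 8), (17, 15), (22, 1), (22, 6), (22, 9), (22, 14), (23, 2), (23, 5), (23, 10), (23, 13), (24, 2), (24, 5), (24, 10), (24, 13), (25, 1), (25, 6), (25, 9), (25, 14), (30, 0), (30, 7), (30, 8), (30, 15)]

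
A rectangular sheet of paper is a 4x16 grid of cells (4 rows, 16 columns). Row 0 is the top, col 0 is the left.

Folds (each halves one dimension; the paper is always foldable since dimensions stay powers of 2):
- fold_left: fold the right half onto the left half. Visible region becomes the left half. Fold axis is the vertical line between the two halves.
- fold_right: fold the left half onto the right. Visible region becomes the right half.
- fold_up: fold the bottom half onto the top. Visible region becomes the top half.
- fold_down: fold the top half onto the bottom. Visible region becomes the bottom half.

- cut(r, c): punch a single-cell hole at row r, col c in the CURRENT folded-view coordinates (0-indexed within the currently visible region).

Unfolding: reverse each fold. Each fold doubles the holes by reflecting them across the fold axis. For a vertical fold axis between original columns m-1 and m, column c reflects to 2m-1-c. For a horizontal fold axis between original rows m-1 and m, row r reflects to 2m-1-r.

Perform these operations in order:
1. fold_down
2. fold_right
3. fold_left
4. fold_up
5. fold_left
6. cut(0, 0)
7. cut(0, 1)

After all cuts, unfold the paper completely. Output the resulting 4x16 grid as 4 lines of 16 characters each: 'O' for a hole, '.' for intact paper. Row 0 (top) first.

Op 1 fold_down: fold axis h@2; visible region now rows[2,4) x cols[0,16) = 2x16
Op 2 fold_right: fold axis v@8; visible region now rows[2,4) x cols[8,16) = 2x8
Op 3 fold_left: fold axis v@12; visible region now rows[2,4) x cols[8,12) = 2x4
Op 4 fold_up: fold axis h@3; visible region now rows[2,3) x cols[8,12) = 1x4
Op 5 fold_left: fold axis v@10; visible region now rows[2,3) x cols[8,10) = 1x2
Op 6 cut(0, 0): punch at orig (2,8); cuts so far [(2, 8)]; region rows[2,3) x cols[8,10) = 1x2
Op 7 cut(0, 1): punch at orig (2,9); cuts so far [(2, 8), (2, 9)]; region rows[2,3) x cols[8,10) = 1x2
Unfold 1 (reflect across v@10): 4 holes -> [(2, 8), (2, 9), (2, 10), (2, 11)]
Unfold 2 (reflect across h@3): 8 holes -> [(2, 8), (2, 9), (2, 10), (2, 11), (3, 8), (3, 9), (3, 10), (3, 11)]
Unfold 3 (reflect across v@12): 16 holes -> [(2, 8), (2, 9), (2, 10), (2, 11), (2, 12), (2, 13), (2, 14), (2, 15), (3, 8), (3, 9), (3, 10), (3, 11), (3, 12), (3, 13), (3, 14), (3, 15)]
Unfold 4 (reflect across v@8): 32 holes -> [(2, 0), (2, 1), (2, 2), (2, 3), (2, 4), (2, 5), (2, 6), (2, 7), (2, 8), (2, 9), (2, 10), (2, 11), (2, 12), (2, 13), (2, 14), (2, 15), (3, 0), (3, 1), (3, 2), (3, 3), (3, 4), (3, 5), (3, 6), (3, 7), (3, 8), (3, 9), (3, 10), (3, 11), (3, 12), (3, 13), (3, 14), (3, 15)]
Unfold 5 (reflect across h@2): 64 holes -> [(0, 0), (0, 1), (0, 2), (0, 3), (0, 4), (0, 5), (0, 6), (0, 7), (0, 8), (0, 9), (0, 10), (0, 11), (0, 12), (0, 13), (0, 14), (0, 15), (1, 0), (1, 1), (1, 2), (1, 3), (1, 4), (1, 5), (1, 6), (1, 7), (1, 8), (1, 9), (1, 10), (1, 11), (1, 12), (1, 13), (1, 14), (1, 15), (2, 0), (2, 1), (2, 2), (2, 3), (2, 4), (2, 5), (2, 6), (2, 7), (2, 8), (2, 9), (2, 10), (2, 11), (2, 12), (2, 13), (2, 14), (2, 15), (3, 0), (3, 1), (3, 2), (3, 3), (3, 4), (3, 5), (3, 6), (3, 7), (3, 8), (3, 9), (3, 10), (3, 11), (3, 12), (3, 13), (3, 14), (3, 15)]

Answer: OOOOOOOOOOOOOOOO
OOOOOOOOOOOOOOOO
OOOOOOOOOOOOOOOO
OOOOOOOOOOOOOOOO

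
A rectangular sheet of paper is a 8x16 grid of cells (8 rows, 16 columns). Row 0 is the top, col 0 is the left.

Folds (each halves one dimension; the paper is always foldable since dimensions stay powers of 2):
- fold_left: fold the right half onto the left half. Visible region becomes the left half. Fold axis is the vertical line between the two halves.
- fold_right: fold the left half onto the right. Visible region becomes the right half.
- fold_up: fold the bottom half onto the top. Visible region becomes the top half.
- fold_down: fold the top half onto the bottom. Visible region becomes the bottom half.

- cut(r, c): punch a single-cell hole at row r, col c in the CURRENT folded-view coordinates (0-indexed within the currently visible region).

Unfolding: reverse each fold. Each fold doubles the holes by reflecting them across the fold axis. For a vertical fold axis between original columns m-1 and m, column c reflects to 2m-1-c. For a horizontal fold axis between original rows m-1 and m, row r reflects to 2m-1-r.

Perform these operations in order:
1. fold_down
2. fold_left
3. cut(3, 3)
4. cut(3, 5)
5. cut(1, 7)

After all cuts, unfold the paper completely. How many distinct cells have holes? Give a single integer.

Op 1 fold_down: fold axis h@4; visible region now rows[4,8) x cols[0,16) = 4x16
Op 2 fold_left: fold axis v@8; visible region now rows[4,8) x cols[0,8) = 4x8
Op 3 cut(3, 3): punch at orig (7,3); cuts so far [(7, 3)]; region rows[4,8) x cols[0,8) = 4x8
Op 4 cut(3, 5): punch at orig (7,5); cuts so far [(7, 3), (7, 5)]; region rows[4,8) x cols[0,8) = 4x8
Op 5 cut(1, 7): punch at orig (5,7); cuts so far [(5, 7), (7, 3), (7, 5)]; region rows[4,8) x cols[0,8) = 4x8
Unfold 1 (reflect across v@8): 6 holes -> [(5, 7), (5, 8), (7, 3), (7, 5), (7, 10), (7, 12)]
Unfold 2 (reflect across h@4): 12 holes -> [(0, 3), (0, 5), (0, 10), (0, 12), (2, 7), (2, 8), (5, 7), (5, 8), (7, 3), (7, 5), (7, 10), (7, 12)]

Answer: 12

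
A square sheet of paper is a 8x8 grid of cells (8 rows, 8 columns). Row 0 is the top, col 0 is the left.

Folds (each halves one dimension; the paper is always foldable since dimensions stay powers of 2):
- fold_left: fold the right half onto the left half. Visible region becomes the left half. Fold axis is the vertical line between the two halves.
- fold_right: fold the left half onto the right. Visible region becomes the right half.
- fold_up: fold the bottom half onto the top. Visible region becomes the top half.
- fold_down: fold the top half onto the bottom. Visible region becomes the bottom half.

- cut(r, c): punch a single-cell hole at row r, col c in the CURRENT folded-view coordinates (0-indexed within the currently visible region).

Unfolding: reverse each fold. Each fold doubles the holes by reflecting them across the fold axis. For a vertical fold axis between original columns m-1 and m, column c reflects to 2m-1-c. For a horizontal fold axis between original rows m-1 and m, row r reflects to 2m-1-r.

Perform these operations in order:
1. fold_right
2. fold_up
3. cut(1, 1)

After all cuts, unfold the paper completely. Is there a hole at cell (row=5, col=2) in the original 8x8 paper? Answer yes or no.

Op 1 fold_right: fold axis v@4; visible region now rows[0,8) x cols[4,8) = 8x4
Op 2 fold_up: fold axis h@4; visible region now rows[0,4) x cols[4,8) = 4x4
Op 3 cut(1, 1): punch at orig (1,5); cuts so far [(1, 5)]; region rows[0,4) x cols[4,8) = 4x4
Unfold 1 (reflect across h@4): 2 holes -> [(1, 5), (6, 5)]
Unfold 2 (reflect across v@4): 4 holes -> [(1, 2), (1, 5), (6, 2), (6, 5)]
Holes: [(1, 2), (1, 5), (6, 2), (6, 5)]

Answer: no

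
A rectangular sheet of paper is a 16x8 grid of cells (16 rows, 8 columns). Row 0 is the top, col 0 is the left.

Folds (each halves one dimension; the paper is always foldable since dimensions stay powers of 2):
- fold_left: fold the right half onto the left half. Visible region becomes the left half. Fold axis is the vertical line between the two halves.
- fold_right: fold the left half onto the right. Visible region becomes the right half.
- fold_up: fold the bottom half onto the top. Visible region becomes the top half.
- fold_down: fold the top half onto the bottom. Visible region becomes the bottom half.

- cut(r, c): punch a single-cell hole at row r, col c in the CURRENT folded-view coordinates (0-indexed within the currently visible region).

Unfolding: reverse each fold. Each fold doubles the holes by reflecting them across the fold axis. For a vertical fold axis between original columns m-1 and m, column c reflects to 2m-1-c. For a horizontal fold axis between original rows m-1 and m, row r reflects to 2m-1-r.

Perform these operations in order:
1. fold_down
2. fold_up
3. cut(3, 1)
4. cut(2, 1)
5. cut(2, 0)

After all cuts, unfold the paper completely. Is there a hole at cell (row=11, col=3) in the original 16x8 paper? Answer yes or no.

Answer: no

Derivation:
Op 1 fold_down: fold axis h@8; visible region now rows[8,16) x cols[0,8) = 8x8
Op 2 fold_up: fold axis h@12; visible region now rows[8,12) x cols[0,8) = 4x8
Op 3 cut(3, 1): punch at orig (11,1); cuts so far [(11, 1)]; region rows[8,12) x cols[0,8) = 4x8
Op 4 cut(2, 1): punch at orig (10,1); cuts so far [(10, 1), (11, 1)]; region rows[8,12) x cols[0,8) = 4x8
Op 5 cut(2, 0): punch at orig (10,0); cuts so far [(10, 0), (10, 1), (11, 1)]; region rows[8,12) x cols[0,8) = 4x8
Unfold 1 (reflect across h@12): 6 holes -> [(10, 0), (10, 1), (11, 1), (12, 1), (13, 0), (13, 1)]
Unfold 2 (reflect across h@8): 12 holes -> [(2, 0), (2, 1), (3, 1), (4, 1), (5, 0), (5, 1), (10, 0), (10, 1), (11, 1), (12, 1), (13, 0), (13, 1)]
Holes: [(2, 0), (2, 1), (3, 1), (4, 1), (5, 0), (5, 1), (10, 0), (10, 1), (11, 1), (12, 1), (13, 0), (13, 1)]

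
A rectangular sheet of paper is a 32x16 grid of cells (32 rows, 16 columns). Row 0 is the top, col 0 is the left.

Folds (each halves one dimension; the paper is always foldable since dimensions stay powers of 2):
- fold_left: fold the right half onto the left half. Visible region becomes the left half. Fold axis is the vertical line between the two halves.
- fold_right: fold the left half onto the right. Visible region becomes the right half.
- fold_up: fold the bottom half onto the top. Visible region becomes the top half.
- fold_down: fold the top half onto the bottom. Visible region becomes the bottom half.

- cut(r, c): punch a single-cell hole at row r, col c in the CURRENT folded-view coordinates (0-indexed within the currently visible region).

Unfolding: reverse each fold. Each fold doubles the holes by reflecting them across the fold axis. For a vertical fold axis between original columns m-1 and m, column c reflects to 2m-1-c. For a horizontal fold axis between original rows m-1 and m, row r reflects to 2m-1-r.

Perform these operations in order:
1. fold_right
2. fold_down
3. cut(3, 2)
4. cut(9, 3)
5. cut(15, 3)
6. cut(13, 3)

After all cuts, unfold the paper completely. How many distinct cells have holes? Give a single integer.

Answer: 16

Derivation:
Op 1 fold_right: fold axis v@8; visible region now rows[0,32) x cols[8,16) = 32x8
Op 2 fold_down: fold axis h@16; visible region now rows[16,32) x cols[8,16) = 16x8
Op 3 cut(3, 2): punch at orig (19,10); cuts so far [(19, 10)]; region rows[16,32) x cols[8,16) = 16x8
Op 4 cut(9, 3): punch at orig (25,11); cuts so far [(19, 10), (25, 11)]; region rows[16,32) x cols[8,16) = 16x8
Op 5 cut(15, 3): punch at orig (31,11); cuts so far [(19, 10), (25, 11), (31, 11)]; region rows[16,32) x cols[8,16) = 16x8
Op 6 cut(13, 3): punch at orig (29,11); cuts so far [(19, 10), (25, 11), (29, 11), (31, 11)]; region rows[16,32) x cols[8,16) = 16x8
Unfold 1 (reflect across h@16): 8 holes -> [(0, 11), (2, 11), (6, 11), (12, 10), (19, 10), (25, 11), (29, 11), (31, 11)]
Unfold 2 (reflect across v@8): 16 holes -> [(0, 4), (0, 11), (2, 4), (2, 11), (6, 4), (6, 11), (12, 5), (12, 10), (19, 5), (19, 10), (25, 4), (25, 11), (29, 4), (29, 11), (31, 4), (31, 11)]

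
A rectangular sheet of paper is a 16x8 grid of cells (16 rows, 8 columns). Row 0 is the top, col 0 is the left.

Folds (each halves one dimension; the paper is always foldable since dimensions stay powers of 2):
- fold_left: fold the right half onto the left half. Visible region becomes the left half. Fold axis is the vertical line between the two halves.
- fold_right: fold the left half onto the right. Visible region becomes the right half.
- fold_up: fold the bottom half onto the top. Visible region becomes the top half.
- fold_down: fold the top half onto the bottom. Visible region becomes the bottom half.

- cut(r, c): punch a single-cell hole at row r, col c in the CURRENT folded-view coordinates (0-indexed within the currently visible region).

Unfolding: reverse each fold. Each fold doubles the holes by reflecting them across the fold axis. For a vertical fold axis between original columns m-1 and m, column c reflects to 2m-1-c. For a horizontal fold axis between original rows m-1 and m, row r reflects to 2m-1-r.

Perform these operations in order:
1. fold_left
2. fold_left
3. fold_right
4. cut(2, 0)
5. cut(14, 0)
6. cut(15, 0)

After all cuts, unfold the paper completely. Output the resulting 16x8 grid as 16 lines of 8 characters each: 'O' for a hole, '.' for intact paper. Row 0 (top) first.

Answer: ........
........
OOOOOOOO
........
........
........
........
........
........
........
........
........
........
........
OOOOOOOO
OOOOOOOO

Derivation:
Op 1 fold_left: fold axis v@4; visible region now rows[0,16) x cols[0,4) = 16x4
Op 2 fold_left: fold axis v@2; visible region now rows[0,16) x cols[0,2) = 16x2
Op 3 fold_right: fold axis v@1; visible region now rows[0,16) x cols[1,2) = 16x1
Op 4 cut(2, 0): punch at orig (2,1); cuts so far [(2, 1)]; region rows[0,16) x cols[1,2) = 16x1
Op 5 cut(14, 0): punch at orig (14,1); cuts so far [(2, 1), (14, 1)]; region rows[0,16) x cols[1,2) = 16x1
Op 6 cut(15, 0): punch at orig (15,1); cuts so far [(2, 1), (14, 1), (15, 1)]; region rows[0,16) x cols[1,2) = 16x1
Unfold 1 (reflect across v@1): 6 holes -> [(2, 0), (2, 1), (14, 0), (14, 1), (15, 0), (15, 1)]
Unfold 2 (reflect across v@2): 12 holes -> [(2, 0), (2, 1), (2, 2), (2, 3), (14, 0), (14, 1), (14, 2), (14, 3), (15, 0), (15, 1), (15, 2), (15, 3)]
Unfold 3 (reflect across v@4): 24 holes -> [(2, 0), (2, 1), (2, 2), (2, 3), (2, 4), (2, 5), (2, 6), (2, 7), (14, 0), (14, 1), (14, 2), (14, 3), (14, 4), (14, 5), (14, 6), (14, 7), (15, 0), (15, 1), (15, 2), (15, 3), (15, 4), (15, 5), (15, 6), (15, 7)]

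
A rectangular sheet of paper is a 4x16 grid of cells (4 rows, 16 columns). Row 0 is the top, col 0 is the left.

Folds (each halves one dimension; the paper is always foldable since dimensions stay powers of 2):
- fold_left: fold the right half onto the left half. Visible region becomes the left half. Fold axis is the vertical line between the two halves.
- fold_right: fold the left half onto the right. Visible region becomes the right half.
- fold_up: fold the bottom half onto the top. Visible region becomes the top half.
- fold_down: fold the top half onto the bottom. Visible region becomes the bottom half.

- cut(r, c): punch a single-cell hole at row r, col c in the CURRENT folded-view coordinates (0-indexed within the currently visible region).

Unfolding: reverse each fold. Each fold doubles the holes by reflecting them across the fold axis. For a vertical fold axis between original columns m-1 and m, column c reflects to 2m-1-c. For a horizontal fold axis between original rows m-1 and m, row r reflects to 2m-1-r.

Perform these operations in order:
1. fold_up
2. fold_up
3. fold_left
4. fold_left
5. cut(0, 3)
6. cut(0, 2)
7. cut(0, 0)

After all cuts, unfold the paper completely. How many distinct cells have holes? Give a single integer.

Op 1 fold_up: fold axis h@2; visible region now rows[0,2) x cols[0,16) = 2x16
Op 2 fold_up: fold axis h@1; visible region now rows[0,1) x cols[0,16) = 1x16
Op 3 fold_left: fold axis v@8; visible region now rows[0,1) x cols[0,8) = 1x8
Op 4 fold_left: fold axis v@4; visible region now rows[0,1) x cols[0,4) = 1x4
Op 5 cut(0, 3): punch at orig (0,3); cuts so far [(0, 3)]; region rows[0,1) x cols[0,4) = 1x4
Op 6 cut(0, 2): punch at orig (0,2); cuts so far [(0, 2), (0, 3)]; region rows[0,1) x cols[0,4) = 1x4
Op 7 cut(0, 0): punch at orig (0,0); cuts so far [(0, 0), (0, 2), (0, 3)]; region rows[0,1) x cols[0,4) = 1x4
Unfold 1 (reflect across v@4): 6 holes -> [(0, 0), (0, 2), (0, 3), (0, 4), (0, 5), (0, 7)]
Unfold 2 (reflect across v@8): 12 holes -> [(0, 0), (0, 2), (0, 3), (0, 4), (0, 5), (0, 7), (0, 8), (0, 10), (0, 11), (0, 12), (0, 13), (0, 15)]
Unfold 3 (reflect across h@1): 24 holes -> [(0, 0), (0, 2), (0, 3), (0, 4), (0, 5), (0, 7), (0, 8), (0, 10), (0, 11), (0, 12), (0, 13), (0, 15), (1, 0), (1, 2), (1, 3), (1, 4), (1, 5), (1, 7), (1, 8), (1, 10), (1, 11), (1, 12), (1, 13), (1, 15)]
Unfold 4 (reflect across h@2): 48 holes -> [(0, 0), (0, 2), (0, 3), (0, 4), (0, 5), (0, 7), (0, 8), (0, 10), (0, 11), (0, 12), (0, 13), (0, 15), (1, 0), (1, 2), (1, 3), (1, 4), (1, 5), (1, 7), (1, 8), (1, 10), (1, 11), (1, 12), (1, 13), (1, 15), (2, 0), (2, 2), (2, 3), (2, 4), (2, 5), (2, 7), (2, 8), (2, 10), (2, 11), (2, 12), (2, 13), (2, 15), (3, 0), (3, 2), (3, 3), (3, 4), (3, 5), (3, 7), (3, 8), (3, 10), (3, 11), (3, 12), (3, 13), (3, 15)]

Answer: 48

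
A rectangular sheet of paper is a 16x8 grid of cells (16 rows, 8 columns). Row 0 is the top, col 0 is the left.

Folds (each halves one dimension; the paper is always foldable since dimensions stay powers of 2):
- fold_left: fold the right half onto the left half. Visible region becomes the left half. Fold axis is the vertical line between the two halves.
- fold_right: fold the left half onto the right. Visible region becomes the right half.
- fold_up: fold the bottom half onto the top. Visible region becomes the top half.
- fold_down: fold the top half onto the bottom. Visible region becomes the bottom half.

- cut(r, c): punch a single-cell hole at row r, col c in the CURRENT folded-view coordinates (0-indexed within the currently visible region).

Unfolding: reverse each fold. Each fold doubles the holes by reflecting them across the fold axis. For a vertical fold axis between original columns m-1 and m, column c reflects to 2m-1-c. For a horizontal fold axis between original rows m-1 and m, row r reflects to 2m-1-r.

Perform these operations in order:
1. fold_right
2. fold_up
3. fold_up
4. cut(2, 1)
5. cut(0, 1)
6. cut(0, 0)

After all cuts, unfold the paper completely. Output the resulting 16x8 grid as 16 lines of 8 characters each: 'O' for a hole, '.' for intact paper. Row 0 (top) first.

Op 1 fold_right: fold axis v@4; visible region now rows[0,16) x cols[4,8) = 16x4
Op 2 fold_up: fold axis h@8; visible region now rows[0,8) x cols[4,8) = 8x4
Op 3 fold_up: fold axis h@4; visible region now rows[0,4) x cols[4,8) = 4x4
Op 4 cut(2, 1): punch at orig (2,5); cuts so far [(2, 5)]; region rows[0,4) x cols[4,8) = 4x4
Op 5 cut(0, 1): punch at orig (0,5); cuts so far [(0, 5), (2, 5)]; region rows[0,4) x cols[4,8) = 4x4
Op 6 cut(0, 0): punch at orig (0,4); cuts so far [(0, 4), (0, 5), (2, 5)]; region rows[0,4) x cols[4,8) = 4x4
Unfold 1 (reflect across h@4): 6 holes -> [(0, 4), (0, 5), (2, 5), (5, 5), (7, 4), (7, 5)]
Unfold 2 (reflect across h@8): 12 holes -> [(0, 4), (0, 5), (2, 5), (5, 5), (7, 4), (7, 5), (8, 4), (8, 5), (10, 5), (13, 5), (15, 4), (15, 5)]
Unfold 3 (reflect across v@4): 24 holes -> [(0, 2), (0, 3), (0, 4), (0, 5), (2, 2), (2, 5), (5, 2), (5, 5), (7, 2), (7, 3), (7, 4), (7, 5), (8, 2), (8, 3), (8, 4), (8, 5), (10, 2), (10, 5), (13, 2), (13, 5), (15, 2), (15, 3), (15, 4), (15, 5)]

Answer: ..OOOO..
........
..O..O..
........
........
..O..O..
........
..OOOO..
..OOOO..
........
..O..O..
........
........
..O..O..
........
..OOOO..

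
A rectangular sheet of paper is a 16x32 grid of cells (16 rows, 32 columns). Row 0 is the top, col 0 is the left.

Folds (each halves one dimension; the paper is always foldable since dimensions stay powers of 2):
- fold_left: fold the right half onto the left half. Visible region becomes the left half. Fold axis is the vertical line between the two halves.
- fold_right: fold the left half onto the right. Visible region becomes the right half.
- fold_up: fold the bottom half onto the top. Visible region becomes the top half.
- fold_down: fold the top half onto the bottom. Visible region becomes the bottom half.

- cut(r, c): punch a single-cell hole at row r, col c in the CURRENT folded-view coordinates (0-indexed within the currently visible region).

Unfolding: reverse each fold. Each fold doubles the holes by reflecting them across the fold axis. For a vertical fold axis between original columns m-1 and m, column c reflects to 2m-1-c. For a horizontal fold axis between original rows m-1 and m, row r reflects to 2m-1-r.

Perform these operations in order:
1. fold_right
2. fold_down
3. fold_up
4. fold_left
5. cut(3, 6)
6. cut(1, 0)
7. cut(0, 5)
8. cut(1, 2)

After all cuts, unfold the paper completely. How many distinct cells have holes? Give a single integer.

Answer: 64

Derivation:
Op 1 fold_right: fold axis v@16; visible region now rows[0,16) x cols[16,32) = 16x16
Op 2 fold_down: fold axis h@8; visible region now rows[8,16) x cols[16,32) = 8x16
Op 3 fold_up: fold axis h@12; visible region now rows[8,12) x cols[16,32) = 4x16
Op 4 fold_left: fold axis v@24; visible region now rows[8,12) x cols[16,24) = 4x8
Op 5 cut(3, 6): punch at orig (11,22); cuts so far [(11, 22)]; region rows[8,12) x cols[16,24) = 4x8
Op 6 cut(1, 0): punch at orig (9,16); cuts so far [(9, 16), (11, 22)]; region rows[8,12) x cols[16,24) = 4x8
Op 7 cut(0, 5): punch at orig (8,21); cuts so far [(8, 21), (9, 16), (11, 22)]; region rows[8,12) x cols[16,24) = 4x8
Op 8 cut(1, 2): punch at orig (9,18); cuts so far [(8, 21), (9, 16), (9, 18), (11, 22)]; region rows[8,12) x cols[16,24) = 4x8
Unfold 1 (reflect across v@24): 8 holes -> [(8, 21), (8, 26), (9, 16), (9, 18), (9, 29), (9, 31), (11, 22), (11, 25)]
Unfold 2 (reflect across h@12): 16 holes -> [(8, 21), (8, 26), (9, 16), (9, 18), (9, 29), (9, 31), (11, 22), (11, 25), (12, 22), (12, 25), (14, 16), (14, 18), (14, 29), (14, 31), (15, 21), (15, 26)]
Unfold 3 (reflect across h@8): 32 holes -> [(0, 21), (0, 26), (1, 16), (1, 18), (1, 29), (1, 31), (3, 22), (3, 25), (4, 22), (4, 25), (6, 16), (6, 18), (6, 29), (6, 31), (7, 21), (7, 26), (8, 21), (8, 26), (9, 16), (9, 18), (9, 29), (9, 31), (11, 22), (11, 25), (12, 22), (12, 25), (14, 16), (14, 18), (14, 29), (14, 31), (15, 21), (15, 26)]
Unfold 4 (reflect across v@16): 64 holes -> [(0, 5), (0, 10), (0, 21), (0, 26), (1, 0), (1, 2), (1, 13), (1, 15), (1, 16), (1, 18), (1, 29), (1, 31), (3, 6), (3, 9), (3, 22), (3, 25), (4, 6), (4, 9), (4, 22), (4, 25), (6, 0), (6, 2), (6, 13), (6, 15), (6, 16), (6, 18), (6, 29), (6, 31), (7, 5), (7, 10), (7, 21), (7, 26), (8, 5), (8, 10), (8, 21), (8, 26), (9, 0), (9, 2), (9, 13), (9, 15), (9, 16), (9, 18), (9, 29), (9, 31), (11, 6), (11, 9), (11, 22), (11, 25), (12, 6), (12, 9), (12, 22), (12, 25), (14, 0), (14, 2), (14, 13), (14, 15), (14, 16), (14, 18), (14, 29), (14, 31), (15, 5), (15, 10), (15, 21), (15, 26)]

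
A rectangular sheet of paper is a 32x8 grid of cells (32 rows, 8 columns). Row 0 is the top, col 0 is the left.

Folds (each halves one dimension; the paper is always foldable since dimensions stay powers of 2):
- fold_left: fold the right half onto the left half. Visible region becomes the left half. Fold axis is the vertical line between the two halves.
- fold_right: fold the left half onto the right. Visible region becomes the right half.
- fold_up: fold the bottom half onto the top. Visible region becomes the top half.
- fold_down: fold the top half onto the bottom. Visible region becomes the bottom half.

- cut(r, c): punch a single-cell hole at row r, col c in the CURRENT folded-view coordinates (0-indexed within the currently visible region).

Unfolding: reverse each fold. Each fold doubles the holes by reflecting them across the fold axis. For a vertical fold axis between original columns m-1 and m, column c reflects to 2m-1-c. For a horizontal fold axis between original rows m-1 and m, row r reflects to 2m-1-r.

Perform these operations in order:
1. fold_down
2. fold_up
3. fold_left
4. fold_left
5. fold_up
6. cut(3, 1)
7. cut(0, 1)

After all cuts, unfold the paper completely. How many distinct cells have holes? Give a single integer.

Op 1 fold_down: fold axis h@16; visible region now rows[16,32) x cols[0,8) = 16x8
Op 2 fold_up: fold axis h@24; visible region now rows[16,24) x cols[0,8) = 8x8
Op 3 fold_left: fold axis v@4; visible region now rows[16,24) x cols[0,4) = 8x4
Op 4 fold_left: fold axis v@2; visible region now rows[16,24) x cols[0,2) = 8x2
Op 5 fold_up: fold axis h@20; visible region now rows[16,20) x cols[0,2) = 4x2
Op 6 cut(3, 1): punch at orig (19,1); cuts so far [(19, 1)]; region rows[16,20) x cols[0,2) = 4x2
Op 7 cut(0, 1): punch at orig (16,1); cuts so far [(16, 1), (19, 1)]; region rows[16,20) x cols[0,2) = 4x2
Unfold 1 (reflect across h@20): 4 holes -> [(16, 1), (19, 1), (20, 1), (23, 1)]
Unfold 2 (reflect across v@2): 8 holes -> [(16, 1), (16, 2), (19, 1), (19, 2), (20, 1), (20, 2), (23, 1), (23, 2)]
Unfold 3 (reflect across v@4): 16 holes -> [(16, 1), (16, 2), (16, 5), (16, 6), (19, 1), (19, 2), (19, 5), (19, 6), (20, 1), (20, 2), (20, 5), (20, 6), (23, 1), (23, 2), (23, 5), (23, 6)]
Unfold 4 (reflect across h@24): 32 holes -> [(16, 1), (16, 2), (16, 5), (16, 6), (19, 1), (19, 2), (19, 5), (19, 6), (20, 1), (20, 2), (20, 5), (20, 6), (23, 1), (23, 2), (23, 5), (23, 6), (24, 1), (24, 2), (24, 5), (24, 6), (27, 1), (27, 2), (27, 5), (27, 6), (28, 1), (28, 2), (28, 5), (28, 6), (31, 1), (31, 2), (31, 5), (31, 6)]
Unfold 5 (reflect across h@16): 64 holes -> [(0, 1), (0, 2), (0, 5), (0, 6), (3, 1), (3, 2), (3, 5), (3, 6), (4, 1), (4, 2), (4, 5), (4, 6), (7, 1), (7, 2), (7, 5), (7, 6), (8, 1), (8, 2), (8, 5), (8, 6), (11, 1), (11, 2), (11, 5), (11, 6), (12, 1), (12, 2), (12, 5), (12, 6), (15, 1), (15, 2), (15, 5), (15, 6), (16, 1), (16, 2), (16, 5), (16, 6), (19, 1), (19, 2), (19, 5), (19, 6), (20, 1), (20, 2), (20, 5), (20, 6), (23, 1), (23, 2), (23, 5), (23, 6), (24, 1), (24, 2), (24, 5), (24, 6), (27, 1), (27, 2), (27, 5), (27, 6), (28, 1), (28, 2), (28, 5), (28, 6), (31, 1), (31, 2), (31, 5), (31, 6)]

Answer: 64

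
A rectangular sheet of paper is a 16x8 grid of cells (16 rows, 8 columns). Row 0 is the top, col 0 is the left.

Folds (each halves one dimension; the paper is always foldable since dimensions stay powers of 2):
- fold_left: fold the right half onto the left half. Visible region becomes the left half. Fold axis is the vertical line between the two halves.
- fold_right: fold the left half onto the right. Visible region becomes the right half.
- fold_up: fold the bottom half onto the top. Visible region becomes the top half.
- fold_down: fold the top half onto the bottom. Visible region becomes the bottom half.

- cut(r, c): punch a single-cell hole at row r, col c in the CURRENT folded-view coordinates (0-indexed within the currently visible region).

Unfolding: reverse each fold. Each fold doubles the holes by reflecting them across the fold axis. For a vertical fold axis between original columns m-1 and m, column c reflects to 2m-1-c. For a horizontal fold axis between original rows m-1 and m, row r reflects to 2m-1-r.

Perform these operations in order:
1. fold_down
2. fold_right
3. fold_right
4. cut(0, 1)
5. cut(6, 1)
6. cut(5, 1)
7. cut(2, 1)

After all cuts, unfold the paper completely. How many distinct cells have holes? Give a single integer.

Answer: 32

Derivation:
Op 1 fold_down: fold axis h@8; visible region now rows[8,16) x cols[0,8) = 8x8
Op 2 fold_right: fold axis v@4; visible region now rows[8,16) x cols[4,8) = 8x4
Op 3 fold_right: fold axis v@6; visible region now rows[8,16) x cols[6,8) = 8x2
Op 4 cut(0, 1): punch at orig (8,7); cuts so far [(8, 7)]; region rows[8,16) x cols[6,8) = 8x2
Op 5 cut(6, 1): punch at orig (14,7); cuts so far [(8, 7), (14, 7)]; region rows[8,16) x cols[6,8) = 8x2
Op 6 cut(5, 1): punch at orig (13,7); cuts so far [(8, 7), (13, 7), (14, 7)]; region rows[8,16) x cols[6,8) = 8x2
Op 7 cut(2, 1): punch at orig (10,7); cuts so far [(8, 7), (10, 7), (13, 7), (14, 7)]; region rows[8,16) x cols[6,8) = 8x2
Unfold 1 (reflect across v@6): 8 holes -> [(8, 4), (8, 7), (10, 4), (10, 7), (13, 4), (13, 7), (14, 4), (14, 7)]
Unfold 2 (reflect across v@4): 16 holes -> [(8, 0), (8, 3), (8, 4), (8, 7), (10, 0), (10, 3), (10, 4), (10, 7), (13, 0), (13, 3), (13, 4), (13, 7), (14, 0), (14, 3), (14, 4), (14, 7)]
Unfold 3 (reflect across h@8): 32 holes -> [(1, 0), (1, 3), (1, 4), (1, 7), (2, 0), (2, 3), (2, 4), (2, 7), (5, 0), (5, 3), (5, 4), (5, 7), (7, 0), (7, 3), (7, 4), (7, 7), (8, 0), (8, 3), (8, 4), (8, 7), (10, 0), (10, 3), (10, 4), (10, 7), (13, 0), (13, 3), (13, 4), (13, 7), (14, 0), (14, 3), (14, 4), (14, 7)]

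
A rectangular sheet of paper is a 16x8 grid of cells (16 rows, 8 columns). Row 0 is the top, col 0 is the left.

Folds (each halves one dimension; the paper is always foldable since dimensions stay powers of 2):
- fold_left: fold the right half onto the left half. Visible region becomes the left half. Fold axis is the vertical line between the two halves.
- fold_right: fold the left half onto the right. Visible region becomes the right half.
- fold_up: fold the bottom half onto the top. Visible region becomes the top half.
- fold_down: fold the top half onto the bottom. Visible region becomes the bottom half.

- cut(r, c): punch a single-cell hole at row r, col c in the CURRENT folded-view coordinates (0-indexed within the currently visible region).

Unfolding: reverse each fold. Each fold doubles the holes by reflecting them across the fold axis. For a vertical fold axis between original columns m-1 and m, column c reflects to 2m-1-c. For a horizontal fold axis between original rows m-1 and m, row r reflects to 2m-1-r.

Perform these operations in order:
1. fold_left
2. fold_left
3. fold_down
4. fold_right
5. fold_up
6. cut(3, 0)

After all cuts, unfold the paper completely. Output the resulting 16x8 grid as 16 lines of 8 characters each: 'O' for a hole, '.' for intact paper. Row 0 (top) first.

Op 1 fold_left: fold axis v@4; visible region now rows[0,16) x cols[0,4) = 16x4
Op 2 fold_left: fold axis v@2; visible region now rows[0,16) x cols[0,2) = 16x2
Op 3 fold_down: fold axis h@8; visible region now rows[8,16) x cols[0,2) = 8x2
Op 4 fold_right: fold axis v@1; visible region now rows[8,16) x cols[1,2) = 8x1
Op 5 fold_up: fold axis h@12; visible region now rows[8,12) x cols[1,2) = 4x1
Op 6 cut(3, 0): punch at orig (11,1); cuts so far [(11, 1)]; region rows[8,12) x cols[1,2) = 4x1
Unfold 1 (reflect across h@12): 2 holes -> [(11, 1), (12, 1)]
Unfold 2 (reflect across v@1): 4 holes -> [(11, 0), (11, 1), (12, 0), (12, 1)]
Unfold 3 (reflect across h@8): 8 holes -> [(3, 0), (3, 1), (4, 0), (4, 1), (11, 0), (11, 1), (12, 0), (12, 1)]
Unfold 4 (reflect across v@2): 16 holes -> [(3, 0), (3, 1), (3, 2), (3, 3), (4, 0), (4, 1), (4, 2), (4, 3), (11, 0), (11, 1), (11, 2), (11, 3), (12, 0), (12, 1), (12, 2), (12, 3)]
Unfold 5 (reflect across v@4): 32 holes -> [(3, 0), (3, 1), (3, 2), (3, 3), (3, 4), (3, 5), (3, 6), (3, 7), (4, 0), (4, 1), (4, 2), (4, 3), (4, 4), (4, 5), (4, 6), (4, 7), (11, 0), (11, 1), (11, 2), (11, 3), (11, 4), (11, 5), (11, 6), (11, 7), (12, 0), (12, 1), (12, 2), (12, 3), (12, 4), (12, 5), (12, 6), (12, 7)]

Answer: ........
........
........
OOOOOOOO
OOOOOOOO
........
........
........
........
........
........
OOOOOOOO
OOOOOOOO
........
........
........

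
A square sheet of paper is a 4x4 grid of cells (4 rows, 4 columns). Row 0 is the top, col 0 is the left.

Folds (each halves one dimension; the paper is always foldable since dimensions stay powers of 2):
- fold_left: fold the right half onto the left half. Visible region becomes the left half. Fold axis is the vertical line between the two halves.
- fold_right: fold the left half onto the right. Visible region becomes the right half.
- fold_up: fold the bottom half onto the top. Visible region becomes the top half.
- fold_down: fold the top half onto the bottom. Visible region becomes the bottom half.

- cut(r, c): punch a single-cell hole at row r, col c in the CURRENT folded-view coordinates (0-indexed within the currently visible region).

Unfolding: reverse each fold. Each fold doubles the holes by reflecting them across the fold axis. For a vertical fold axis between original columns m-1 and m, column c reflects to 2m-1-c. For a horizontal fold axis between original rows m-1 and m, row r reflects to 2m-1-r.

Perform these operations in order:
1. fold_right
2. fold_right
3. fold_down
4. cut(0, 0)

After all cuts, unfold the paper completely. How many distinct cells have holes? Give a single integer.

Answer: 8

Derivation:
Op 1 fold_right: fold axis v@2; visible region now rows[0,4) x cols[2,4) = 4x2
Op 2 fold_right: fold axis v@3; visible region now rows[0,4) x cols[3,4) = 4x1
Op 3 fold_down: fold axis h@2; visible region now rows[2,4) x cols[3,4) = 2x1
Op 4 cut(0, 0): punch at orig (2,3); cuts so far [(2, 3)]; region rows[2,4) x cols[3,4) = 2x1
Unfold 1 (reflect across h@2): 2 holes -> [(1, 3), (2, 3)]
Unfold 2 (reflect across v@3): 4 holes -> [(1, 2), (1, 3), (2, 2), (2, 3)]
Unfold 3 (reflect across v@2): 8 holes -> [(1, 0), (1, 1), (1, 2), (1, 3), (2, 0), (2, 1), (2, 2), (2, 3)]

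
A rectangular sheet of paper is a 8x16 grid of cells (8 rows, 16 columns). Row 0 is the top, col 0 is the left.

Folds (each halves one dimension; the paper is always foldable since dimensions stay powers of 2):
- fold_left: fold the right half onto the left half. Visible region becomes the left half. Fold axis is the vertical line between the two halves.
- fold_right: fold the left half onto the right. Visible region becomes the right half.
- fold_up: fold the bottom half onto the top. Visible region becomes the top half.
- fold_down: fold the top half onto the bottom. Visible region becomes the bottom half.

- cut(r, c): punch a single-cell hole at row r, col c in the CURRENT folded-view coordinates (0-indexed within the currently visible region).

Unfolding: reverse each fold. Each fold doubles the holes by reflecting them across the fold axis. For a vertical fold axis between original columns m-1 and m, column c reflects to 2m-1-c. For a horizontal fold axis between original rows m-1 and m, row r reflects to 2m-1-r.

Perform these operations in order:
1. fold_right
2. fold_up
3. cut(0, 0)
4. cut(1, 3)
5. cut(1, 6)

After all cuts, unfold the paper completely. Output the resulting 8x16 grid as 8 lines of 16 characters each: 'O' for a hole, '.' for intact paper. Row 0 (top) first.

Op 1 fold_right: fold axis v@8; visible region now rows[0,8) x cols[8,16) = 8x8
Op 2 fold_up: fold axis h@4; visible region now rows[0,4) x cols[8,16) = 4x8
Op 3 cut(0, 0): punch at orig (0,8); cuts so far [(0, 8)]; region rows[0,4) x cols[8,16) = 4x8
Op 4 cut(1, 3): punch at orig (1,11); cuts so far [(0, 8), (1, 11)]; region rows[0,4) x cols[8,16) = 4x8
Op 5 cut(1, 6): punch at orig (1,14); cuts so far [(0, 8), (1, 11), (1, 14)]; region rows[0,4) x cols[8,16) = 4x8
Unfold 1 (reflect across h@4): 6 holes -> [(0, 8), (1, 11), (1, 14), (6, 11), (6, 14), (7, 8)]
Unfold 2 (reflect across v@8): 12 holes -> [(0, 7), (0, 8), (1, 1), (1, 4), (1, 11), (1, 14), (6, 1), (6, 4), (6, 11), (6, 14), (7, 7), (7, 8)]

Answer: .......OO.......
.O..O......O..O.
................
................
................
................
.O..O......O..O.
.......OO.......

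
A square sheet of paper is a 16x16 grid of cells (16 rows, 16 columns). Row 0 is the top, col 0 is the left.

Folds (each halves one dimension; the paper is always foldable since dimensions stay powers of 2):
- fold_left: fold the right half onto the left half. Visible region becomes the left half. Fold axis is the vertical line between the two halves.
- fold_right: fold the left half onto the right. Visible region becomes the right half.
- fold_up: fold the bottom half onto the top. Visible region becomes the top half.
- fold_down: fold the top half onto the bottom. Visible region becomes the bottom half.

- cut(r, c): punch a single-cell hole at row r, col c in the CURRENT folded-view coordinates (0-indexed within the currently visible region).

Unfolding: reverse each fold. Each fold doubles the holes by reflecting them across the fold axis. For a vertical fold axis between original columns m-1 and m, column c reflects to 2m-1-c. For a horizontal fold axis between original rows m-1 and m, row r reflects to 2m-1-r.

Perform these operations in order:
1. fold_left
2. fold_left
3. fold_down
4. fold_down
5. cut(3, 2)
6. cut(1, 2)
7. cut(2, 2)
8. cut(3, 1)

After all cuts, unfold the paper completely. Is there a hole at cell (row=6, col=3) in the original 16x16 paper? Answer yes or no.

Op 1 fold_left: fold axis v@8; visible region now rows[0,16) x cols[0,8) = 16x8
Op 2 fold_left: fold axis v@4; visible region now rows[0,16) x cols[0,4) = 16x4
Op 3 fold_down: fold axis h@8; visible region now rows[8,16) x cols[0,4) = 8x4
Op 4 fold_down: fold axis h@12; visible region now rows[12,16) x cols[0,4) = 4x4
Op 5 cut(3, 2): punch at orig (15,2); cuts so far [(15, 2)]; region rows[12,16) x cols[0,4) = 4x4
Op 6 cut(1, 2): punch at orig (13,2); cuts so far [(13, 2), (15, 2)]; region rows[12,16) x cols[0,4) = 4x4
Op 7 cut(2, 2): punch at orig (14,2); cuts so far [(13, 2), (14, 2), (15, 2)]; region rows[12,16) x cols[0,4) = 4x4
Op 8 cut(3, 1): punch at orig (15,1); cuts so far [(13, 2), (14, 2), (15, 1), (15, 2)]; region rows[12,16) x cols[0,4) = 4x4
Unfold 1 (reflect across h@12): 8 holes -> [(8, 1), (8, 2), (9, 2), (10, 2), (13, 2), (14, 2), (15, 1), (15, 2)]
Unfold 2 (reflect across h@8): 16 holes -> [(0, 1), (0, 2), (1, 2), (2, 2), (5, 2), (6, 2), (7, 1), (7, 2), (8, 1), (8, 2), (9, 2), (10, 2), (13, 2), (14, 2), (15, 1), (15, 2)]
Unfold 3 (reflect across v@4): 32 holes -> [(0, 1), (0, 2), (0, 5), (0, 6), (1, 2), (1, 5), (2, 2), (2, 5), (5, 2), (5, 5), (6, 2), (6, 5), (7, 1), (7, 2), (7, 5), (7, 6), (8, 1), (8, 2), (8, 5), (8, 6), (9, 2), (9, 5), (10, 2), (10, 5), (13, 2), (13, 5), (14, 2), (14, 5), (15, 1), (15, 2), (15, 5), (15, 6)]
Unfold 4 (reflect across v@8): 64 holes -> [(0, 1), (0, 2), (0, 5), (0, 6), (0, 9), (0, 10), (0, 13), (0, 14), (1, 2), (1, 5), (1, 10), (1, 13), (2, 2), (2, 5), (2, 10), (2, 13), (5, 2), (5, 5), (5, 10), (5, 13), (6, 2), (6, 5), (6, 10), (6, 13), (7, 1), (7, 2), (7, 5), (7, 6), (7, 9), (7, 10), (7, 13), (7, 14), (8, 1), (8, 2), (8, 5), (8, 6), (8, 9), (8, 10), (8, 13), (8, 14), (9, 2), (9, 5), (9, 10), (9, 13), (10, 2), (10, 5), (10, 10), (10, 13), (13, 2), (13, 5), (13, 10), (13, 13), (14, 2), (14, 5), (14, 10), (14, 13), (15, 1), (15, 2), (15, 5), (15, 6), (15, 9), (15, 10), (15, 13), (15, 14)]
Holes: [(0, 1), (0, 2), (0, 5), (0, 6), (0, 9), (0, 10), (0, 13), (0, 14), (1, 2), (1, 5), (1, 10), (1, 13), (2, 2), (2, 5), (2, 10), (2, 13), (5, 2), (5, 5), (5, 10), (5, 13), (6, 2), (6, 5), (6, 10), (6, 13), (7, 1), (7, 2), (7, 5), (7, 6), (7, 9), (7, 10), (7, 13), (7, 14), (8, 1), (8, 2), (8, 5), (8, 6), (8, 9), (8, 10), (8, 13), (8, 14), (9, 2), (9, 5), (9, 10), (9, 13), (10, 2), (10, 5), (10, 10), (10, 13), (13, 2), (13, 5), (13, 10), (13, 13), (14, 2), (14, 5), (14, 10), (14, 13), (15, 1), (15, 2), (15, 5), (15, 6), (15, 9), (15, 10), (15, 13), (15, 14)]

Answer: no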